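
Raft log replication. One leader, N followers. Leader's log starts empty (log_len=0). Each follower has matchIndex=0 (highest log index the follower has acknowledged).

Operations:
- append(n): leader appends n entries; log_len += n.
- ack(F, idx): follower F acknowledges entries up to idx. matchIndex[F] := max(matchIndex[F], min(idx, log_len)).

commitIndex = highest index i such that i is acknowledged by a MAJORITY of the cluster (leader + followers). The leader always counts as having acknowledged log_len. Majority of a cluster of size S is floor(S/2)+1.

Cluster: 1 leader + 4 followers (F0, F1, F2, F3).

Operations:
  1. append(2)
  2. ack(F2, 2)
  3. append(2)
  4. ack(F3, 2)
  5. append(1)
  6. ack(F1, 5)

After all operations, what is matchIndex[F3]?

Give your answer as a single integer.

Answer: 2

Derivation:
Op 1: append 2 -> log_len=2
Op 2: F2 acks idx 2 -> match: F0=0 F1=0 F2=2 F3=0; commitIndex=0
Op 3: append 2 -> log_len=4
Op 4: F3 acks idx 2 -> match: F0=0 F1=0 F2=2 F3=2; commitIndex=2
Op 5: append 1 -> log_len=5
Op 6: F1 acks idx 5 -> match: F0=0 F1=5 F2=2 F3=2; commitIndex=2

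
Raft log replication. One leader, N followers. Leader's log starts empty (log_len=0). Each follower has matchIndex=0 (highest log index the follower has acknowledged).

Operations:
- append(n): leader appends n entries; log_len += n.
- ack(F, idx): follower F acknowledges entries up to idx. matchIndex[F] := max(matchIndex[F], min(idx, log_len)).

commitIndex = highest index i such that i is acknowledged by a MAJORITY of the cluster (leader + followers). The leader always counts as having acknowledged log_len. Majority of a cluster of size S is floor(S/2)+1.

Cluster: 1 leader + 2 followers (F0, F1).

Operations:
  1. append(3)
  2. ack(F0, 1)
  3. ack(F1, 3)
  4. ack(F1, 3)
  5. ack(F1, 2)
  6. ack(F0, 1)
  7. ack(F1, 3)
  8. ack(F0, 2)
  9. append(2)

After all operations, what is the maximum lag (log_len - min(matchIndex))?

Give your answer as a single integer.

Op 1: append 3 -> log_len=3
Op 2: F0 acks idx 1 -> match: F0=1 F1=0; commitIndex=1
Op 3: F1 acks idx 3 -> match: F0=1 F1=3; commitIndex=3
Op 4: F1 acks idx 3 -> match: F0=1 F1=3; commitIndex=3
Op 5: F1 acks idx 2 -> match: F0=1 F1=3; commitIndex=3
Op 6: F0 acks idx 1 -> match: F0=1 F1=3; commitIndex=3
Op 7: F1 acks idx 3 -> match: F0=1 F1=3; commitIndex=3
Op 8: F0 acks idx 2 -> match: F0=2 F1=3; commitIndex=3
Op 9: append 2 -> log_len=5

Answer: 3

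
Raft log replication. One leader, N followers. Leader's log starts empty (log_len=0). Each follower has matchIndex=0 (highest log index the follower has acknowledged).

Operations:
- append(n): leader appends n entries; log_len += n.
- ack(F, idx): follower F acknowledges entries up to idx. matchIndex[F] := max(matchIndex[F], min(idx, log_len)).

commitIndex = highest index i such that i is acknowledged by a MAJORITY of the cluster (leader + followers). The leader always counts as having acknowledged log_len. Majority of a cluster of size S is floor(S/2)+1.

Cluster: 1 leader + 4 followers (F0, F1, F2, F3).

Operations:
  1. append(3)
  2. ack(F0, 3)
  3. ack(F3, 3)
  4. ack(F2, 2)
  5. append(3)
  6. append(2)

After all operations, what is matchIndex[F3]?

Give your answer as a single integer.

Op 1: append 3 -> log_len=3
Op 2: F0 acks idx 3 -> match: F0=3 F1=0 F2=0 F3=0; commitIndex=0
Op 3: F3 acks idx 3 -> match: F0=3 F1=0 F2=0 F3=3; commitIndex=3
Op 4: F2 acks idx 2 -> match: F0=3 F1=0 F2=2 F3=3; commitIndex=3
Op 5: append 3 -> log_len=6
Op 6: append 2 -> log_len=8

Answer: 3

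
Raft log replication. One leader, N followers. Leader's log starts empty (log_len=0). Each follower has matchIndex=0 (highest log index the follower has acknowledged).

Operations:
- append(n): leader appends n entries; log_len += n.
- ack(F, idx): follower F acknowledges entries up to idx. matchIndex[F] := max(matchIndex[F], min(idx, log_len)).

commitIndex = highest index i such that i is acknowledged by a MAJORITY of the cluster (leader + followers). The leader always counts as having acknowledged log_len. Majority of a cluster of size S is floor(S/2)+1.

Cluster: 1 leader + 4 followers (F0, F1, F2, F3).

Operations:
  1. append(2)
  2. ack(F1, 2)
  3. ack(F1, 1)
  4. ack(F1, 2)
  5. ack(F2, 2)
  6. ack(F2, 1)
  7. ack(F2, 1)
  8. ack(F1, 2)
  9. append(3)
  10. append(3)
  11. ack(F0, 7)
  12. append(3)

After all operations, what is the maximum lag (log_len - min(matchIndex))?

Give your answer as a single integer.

Answer: 11

Derivation:
Op 1: append 2 -> log_len=2
Op 2: F1 acks idx 2 -> match: F0=0 F1=2 F2=0 F3=0; commitIndex=0
Op 3: F1 acks idx 1 -> match: F0=0 F1=2 F2=0 F3=0; commitIndex=0
Op 4: F1 acks idx 2 -> match: F0=0 F1=2 F2=0 F3=0; commitIndex=0
Op 5: F2 acks idx 2 -> match: F0=0 F1=2 F2=2 F3=0; commitIndex=2
Op 6: F2 acks idx 1 -> match: F0=0 F1=2 F2=2 F3=0; commitIndex=2
Op 7: F2 acks idx 1 -> match: F0=0 F1=2 F2=2 F3=0; commitIndex=2
Op 8: F1 acks idx 2 -> match: F0=0 F1=2 F2=2 F3=0; commitIndex=2
Op 9: append 3 -> log_len=5
Op 10: append 3 -> log_len=8
Op 11: F0 acks idx 7 -> match: F0=7 F1=2 F2=2 F3=0; commitIndex=2
Op 12: append 3 -> log_len=11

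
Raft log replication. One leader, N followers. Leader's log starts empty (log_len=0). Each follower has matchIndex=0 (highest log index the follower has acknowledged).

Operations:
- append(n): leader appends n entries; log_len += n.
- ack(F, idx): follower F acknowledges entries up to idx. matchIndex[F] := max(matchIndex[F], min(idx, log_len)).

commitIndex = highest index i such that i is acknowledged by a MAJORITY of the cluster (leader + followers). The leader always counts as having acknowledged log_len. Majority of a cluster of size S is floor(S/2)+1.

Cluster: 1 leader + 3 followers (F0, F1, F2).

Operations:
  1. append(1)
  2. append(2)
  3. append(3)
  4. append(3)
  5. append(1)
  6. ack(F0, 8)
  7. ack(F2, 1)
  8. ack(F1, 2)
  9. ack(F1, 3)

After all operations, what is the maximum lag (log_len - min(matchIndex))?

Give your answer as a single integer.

Op 1: append 1 -> log_len=1
Op 2: append 2 -> log_len=3
Op 3: append 3 -> log_len=6
Op 4: append 3 -> log_len=9
Op 5: append 1 -> log_len=10
Op 6: F0 acks idx 8 -> match: F0=8 F1=0 F2=0; commitIndex=0
Op 7: F2 acks idx 1 -> match: F0=8 F1=0 F2=1; commitIndex=1
Op 8: F1 acks idx 2 -> match: F0=8 F1=2 F2=1; commitIndex=2
Op 9: F1 acks idx 3 -> match: F0=8 F1=3 F2=1; commitIndex=3

Answer: 9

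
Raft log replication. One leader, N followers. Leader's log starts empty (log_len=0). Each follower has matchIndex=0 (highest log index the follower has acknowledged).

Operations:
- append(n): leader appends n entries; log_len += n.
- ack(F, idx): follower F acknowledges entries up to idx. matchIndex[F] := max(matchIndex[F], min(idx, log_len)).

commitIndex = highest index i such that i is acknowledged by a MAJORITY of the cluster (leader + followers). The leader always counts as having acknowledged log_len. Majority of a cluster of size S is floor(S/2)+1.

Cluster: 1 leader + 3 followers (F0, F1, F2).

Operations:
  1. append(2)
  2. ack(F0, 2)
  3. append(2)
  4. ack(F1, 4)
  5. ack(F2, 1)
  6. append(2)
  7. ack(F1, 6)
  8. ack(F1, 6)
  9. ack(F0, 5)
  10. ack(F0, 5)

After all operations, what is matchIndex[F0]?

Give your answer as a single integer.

Answer: 5

Derivation:
Op 1: append 2 -> log_len=2
Op 2: F0 acks idx 2 -> match: F0=2 F1=0 F2=0; commitIndex=0
Op 3: append 2 -> log_len=4
Op 4: F1 acks idx 4 -> match: F0=2 F1=4 F2=0; commitIndex=2
Op 5: F2 acks idx 1 -> match: F0=2 F1=4 F2=1; commitIndex=2
Op 6: append 2 -> log_len=6
Op 7: F1 acks idx 6 -> match: F0=2 F1=6 F2=1; commitIndex=2
Op 8: F1 acks idx 6 -> match: F0=2 F1=6 F2=1; commitIndex=2
Op 9: F0 acks idx 5 -> match: F0=5 F1=6 F2=1; commitIndex=5
Op 10: F0 acks idx 5 -> match: F0=5 F1=6 F2=1; commitIndex=5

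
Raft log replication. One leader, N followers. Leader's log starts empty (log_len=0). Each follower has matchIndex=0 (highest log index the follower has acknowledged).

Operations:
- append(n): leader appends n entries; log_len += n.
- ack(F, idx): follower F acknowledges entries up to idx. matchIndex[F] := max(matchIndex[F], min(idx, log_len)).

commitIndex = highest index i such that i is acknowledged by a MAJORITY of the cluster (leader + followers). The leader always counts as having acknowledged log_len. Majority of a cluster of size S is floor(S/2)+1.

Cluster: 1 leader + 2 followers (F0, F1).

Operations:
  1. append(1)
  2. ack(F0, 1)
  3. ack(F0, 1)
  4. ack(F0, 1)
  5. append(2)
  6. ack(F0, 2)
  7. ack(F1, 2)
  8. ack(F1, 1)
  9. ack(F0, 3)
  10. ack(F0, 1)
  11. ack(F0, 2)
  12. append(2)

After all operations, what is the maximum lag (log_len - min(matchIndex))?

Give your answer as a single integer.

Op 1: append 1 -> log_len=1
Op 2: F0 acks idx 1 -> match: F0=1 F1=0; commitIndex=1
Op 3: F0 acks idx 1 -> match: F0=1 F1=0; commitIndex=1
Op 4: F0 acks idx 1 -> match: F0=1 F1=0; commitIndex=1
Op 5: append 2 -> log_len=3
Op 6: F0 acks idx 2 -> match: F0=2 F1=0; commitIndex=2
Op 7: F1 acks idx 2 -> match: F0=2 F1=2; commitIndex=2
Op 8: F1 acks idx 1 -> match: F0=2 F1=2; commitIndex=2
Op 9: F0 acks idx 3 -> match: F0=3 F1=2; commitIndex=3
Op 10: F0 acks idx 1 -> match: F0=3 F1=2; commitIndex=3
Op 11: F0 acks idx 2 -> match: F0=3 F1=2; commitIndex=3
Op 12: append 2 -> log_len=5

Answer: 3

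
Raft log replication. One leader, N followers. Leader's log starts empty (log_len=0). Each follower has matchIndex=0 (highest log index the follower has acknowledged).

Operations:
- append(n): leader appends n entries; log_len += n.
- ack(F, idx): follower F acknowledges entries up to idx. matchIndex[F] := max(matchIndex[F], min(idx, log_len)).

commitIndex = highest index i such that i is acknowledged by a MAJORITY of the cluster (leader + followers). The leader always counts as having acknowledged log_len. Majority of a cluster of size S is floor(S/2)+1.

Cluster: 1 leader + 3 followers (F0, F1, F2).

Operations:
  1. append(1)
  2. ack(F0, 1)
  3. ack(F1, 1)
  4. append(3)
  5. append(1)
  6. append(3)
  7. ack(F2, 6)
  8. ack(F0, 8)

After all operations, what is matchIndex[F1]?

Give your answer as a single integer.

Op 1: append 1 -> log_len=1
Op 2: F0 acks idx 1 -> match: F0=1 F1=0 F2=0; commitIndex=0
Op 3: F1 acks idx 1 -> match: F0=1 F1=1 F2=0; commitIndex=1
Op 4: append 3 -> log_len=4
Op 5: append 1 -> log_len=5
Op 6: append 3 -> log_len=8
Op 7: F2 acks idx 6 -> match: F0=1 F1=1 F2=6; commitIndex=1
Op 8: F0 acks idx 8 -> match: F0=8 F1=1 F2=6; commitIndex=6

Answer: 1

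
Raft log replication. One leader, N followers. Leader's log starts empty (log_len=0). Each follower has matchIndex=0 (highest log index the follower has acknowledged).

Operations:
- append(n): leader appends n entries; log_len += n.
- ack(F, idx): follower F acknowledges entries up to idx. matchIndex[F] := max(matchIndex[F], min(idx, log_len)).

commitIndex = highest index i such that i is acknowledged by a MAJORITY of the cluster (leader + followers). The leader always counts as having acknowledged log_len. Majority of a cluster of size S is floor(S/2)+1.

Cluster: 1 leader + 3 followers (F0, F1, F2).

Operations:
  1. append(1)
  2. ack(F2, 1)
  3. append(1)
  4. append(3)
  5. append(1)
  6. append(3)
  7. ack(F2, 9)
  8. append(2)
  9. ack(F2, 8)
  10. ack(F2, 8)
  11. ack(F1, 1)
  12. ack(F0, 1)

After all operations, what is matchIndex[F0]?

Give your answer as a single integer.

Op 1: append 1 -> log_len=1
Op 2: F2 acks idx 1 -> match: F0=0 F1=0 F2=1; commitIndex=0
Op 3: append 1 -> log_len=2
Op 4: append 3 -> log_len=5
Op 5: append 1 -> log_len=6
Op 6: append 3 -> log_len=9
Op 7: F2 acks idx 9 -> match: F0=0 F1=0 F2=9; commitIndex=0
Op 8: append 2 -> log_len=11
Op 9: F2 acks idx 8 -> match: F0=0 F1=0 F2=9; commitIndex=0
Op 10: F2 acks idx 8 -> match: F0=0 F1=0 F2=9; commitIndex=0
Op 11: F1 acks idx 1 -> match: F0=0 F1=1 F2=9; commitIndex=1
Op 12: F0 acks idx 1 -> match: F0=1 F1=1 F2=9; commitIndex=1

Answer: 1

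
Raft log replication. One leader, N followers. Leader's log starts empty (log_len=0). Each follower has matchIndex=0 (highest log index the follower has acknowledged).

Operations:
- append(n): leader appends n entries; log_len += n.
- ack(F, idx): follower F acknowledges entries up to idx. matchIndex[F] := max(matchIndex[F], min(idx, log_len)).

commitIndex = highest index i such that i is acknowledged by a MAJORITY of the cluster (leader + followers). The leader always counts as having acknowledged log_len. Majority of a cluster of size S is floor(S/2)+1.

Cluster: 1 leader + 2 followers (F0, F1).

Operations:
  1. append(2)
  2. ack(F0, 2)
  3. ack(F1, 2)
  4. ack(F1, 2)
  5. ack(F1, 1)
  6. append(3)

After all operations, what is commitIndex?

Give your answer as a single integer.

Answer: 2

Derivation:
Op 1: append 2 -> log_len=2
Op 2: F0 acks idx 2 -> match: F0=2 F1=0; commitIndex=2
Op 3: F1 acks idx 2 -> match: F0=2 F1=2; commitIndex=2
Op 4: F1 acks idx 2 -> match: F0=2 F1=2; commitIndex=2
Op 5: F1 acks idx 1 -> match: F0=2 F1=2; commitIndex=2
Op 6: append 3 -> log_len=5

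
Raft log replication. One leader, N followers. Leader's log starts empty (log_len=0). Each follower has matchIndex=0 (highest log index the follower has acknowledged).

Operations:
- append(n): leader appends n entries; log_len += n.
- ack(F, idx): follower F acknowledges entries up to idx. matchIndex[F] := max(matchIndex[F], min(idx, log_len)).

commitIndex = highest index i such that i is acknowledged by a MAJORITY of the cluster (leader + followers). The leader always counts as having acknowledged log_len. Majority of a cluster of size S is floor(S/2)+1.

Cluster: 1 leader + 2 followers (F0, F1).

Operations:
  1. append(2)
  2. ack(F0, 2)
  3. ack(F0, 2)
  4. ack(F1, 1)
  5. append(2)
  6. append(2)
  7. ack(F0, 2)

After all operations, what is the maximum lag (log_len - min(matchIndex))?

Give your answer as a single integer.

Answer: 5

Derivation:
Op 1: append 2 -> log_len=2
Op 2: F0 acks idx 2 -> match: F0=2 F1=0; commitIndex=2
Op 3: F0 acks idx 2 -> match: F0=2 F1=0; commitIndex=2
Op 4: F1 acks idx 1 -> match: F0=2 F1=1; commitIndex=2
Op 5: append 2 -> log_len=4
Op 6: append 2 -> log_len=6
Op 7: F0 acks idx 2 -> match: F0=2 F1=1; commitIndex=2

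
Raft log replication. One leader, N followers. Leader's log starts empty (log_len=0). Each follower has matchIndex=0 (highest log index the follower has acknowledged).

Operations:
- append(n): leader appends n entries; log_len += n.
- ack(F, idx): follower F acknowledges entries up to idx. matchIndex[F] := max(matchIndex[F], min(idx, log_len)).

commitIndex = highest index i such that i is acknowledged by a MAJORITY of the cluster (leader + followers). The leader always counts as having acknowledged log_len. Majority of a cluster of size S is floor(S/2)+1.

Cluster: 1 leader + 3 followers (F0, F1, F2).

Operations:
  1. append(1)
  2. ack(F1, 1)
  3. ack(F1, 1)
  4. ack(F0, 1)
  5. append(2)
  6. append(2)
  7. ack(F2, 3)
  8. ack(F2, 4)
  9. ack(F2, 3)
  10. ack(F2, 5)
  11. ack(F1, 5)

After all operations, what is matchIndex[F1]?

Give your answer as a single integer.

Answer: 5

Derivation:
Op 1: append 1 -> log_len=1
Op 2: F1 acks idx 1 -> match: F0=0 F1=1 F2=0; commitIndex=0
Op 3: F1 acks idx 1 -> match: F0=0 F1=1 F2=0; commitIndex=0
Op 4: F0 acks idx 1 -> match: F0=1 F1=1 F2=0; commitIndex=1
Op 5: append 2 -> log_len=3
Op 6: append 2 -> log_len=5
Op 7: F2 acks idx 3 -> match: F0=1 F1=1 F2=3; commitIndex=1
Op 8: F2 acks idx 4 -> match: F0=1 F1=1 F2=4; commitIndex=1
Op 9: F2 acks idx 3 -> match: F0=1 F1=1 F2=4; commitIndex=1
Op 10: F2 acks idx 5 -> match: F0=1 F1=1 F2=5; commitIndex=1
Op 11: F1 acks idx 5 -> match: F0=1 F1=5 F2=5; commitIndex=5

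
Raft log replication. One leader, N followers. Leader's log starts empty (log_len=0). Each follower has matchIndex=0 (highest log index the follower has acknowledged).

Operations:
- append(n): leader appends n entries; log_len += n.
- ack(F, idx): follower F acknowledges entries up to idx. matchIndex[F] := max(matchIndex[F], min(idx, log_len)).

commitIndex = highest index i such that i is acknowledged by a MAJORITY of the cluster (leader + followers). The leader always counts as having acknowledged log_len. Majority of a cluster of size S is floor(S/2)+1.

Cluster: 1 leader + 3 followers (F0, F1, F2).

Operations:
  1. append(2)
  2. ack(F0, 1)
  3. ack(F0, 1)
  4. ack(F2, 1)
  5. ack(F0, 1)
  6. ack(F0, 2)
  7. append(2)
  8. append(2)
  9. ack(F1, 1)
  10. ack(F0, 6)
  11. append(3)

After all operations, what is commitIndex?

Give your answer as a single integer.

Answer: 1

Derivation:
Op 1: append 2 -> log_len=2
Op 2: F0 acks idx 1 -> match: F0=1 F1=0 F2=0; commitIndex=0
Op 3: F0 acks idx 1 -> match: F0=1 F1=0 F2=0; commitIndex=0
Op 4: F2 acks idx 1 -> match: F0=1 F1=0 F2=1; commitIndex=1
Op 5: F0 acks idx 1 -> match: F0=1 F1=0 F2=1; commitIndex=1
Op 6: F0 acks idx 2 -> match: F0=2 F1=0 F2=1; commitIndex=1
Op 7: append 2 -> log_len=4
Op 8: append 2 -> log_len=6
Op 9: F1 acks idx 1 -> match: F0=2 F1=1 F2=1; commitIndex=1
Op 10: F0 acks idx 6 -> match: F0=6 F1=1 F2=1; commitIndex=1
Op 11: append 3 -> log_len=9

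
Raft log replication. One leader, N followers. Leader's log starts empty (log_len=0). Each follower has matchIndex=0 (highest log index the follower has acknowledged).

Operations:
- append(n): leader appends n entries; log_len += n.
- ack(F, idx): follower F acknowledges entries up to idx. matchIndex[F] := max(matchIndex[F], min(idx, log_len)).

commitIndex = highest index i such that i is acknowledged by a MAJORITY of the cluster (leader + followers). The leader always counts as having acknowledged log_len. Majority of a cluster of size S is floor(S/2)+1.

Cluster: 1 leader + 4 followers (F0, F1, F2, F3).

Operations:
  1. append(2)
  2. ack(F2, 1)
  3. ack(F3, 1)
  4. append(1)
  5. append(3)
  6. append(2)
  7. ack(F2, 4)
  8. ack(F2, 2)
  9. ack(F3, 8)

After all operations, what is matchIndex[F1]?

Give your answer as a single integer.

Op 1: append 2 -> log_len=2
Op 2: F2 acks idx 1 -> match: F0=0 F1=0 F2=1 F3=0; commitIndex=0
Op 3: F3 acks idx 1 -> match: F0=0 F1=0 F2=1 F3=1; commitIndex=1
Op 4: append 1 -> log_len=3
Op 5: append 3 -> log_len=6
Op 6: append 2 -> log_len=8
Op 7: F2 acks idx 4 -> match: F0=0 F1=0 F2=4 F3=1; commitIndex=1
Op 8: F2 acks idx 2 -> match: F0=0 F1=0 F2=4 F3=1; commitIndex=1
Op 9: F3 acks idx 8 -> match: F0=0 F1=0 F2=4 F3=8; commitIndex=4

Answer: 0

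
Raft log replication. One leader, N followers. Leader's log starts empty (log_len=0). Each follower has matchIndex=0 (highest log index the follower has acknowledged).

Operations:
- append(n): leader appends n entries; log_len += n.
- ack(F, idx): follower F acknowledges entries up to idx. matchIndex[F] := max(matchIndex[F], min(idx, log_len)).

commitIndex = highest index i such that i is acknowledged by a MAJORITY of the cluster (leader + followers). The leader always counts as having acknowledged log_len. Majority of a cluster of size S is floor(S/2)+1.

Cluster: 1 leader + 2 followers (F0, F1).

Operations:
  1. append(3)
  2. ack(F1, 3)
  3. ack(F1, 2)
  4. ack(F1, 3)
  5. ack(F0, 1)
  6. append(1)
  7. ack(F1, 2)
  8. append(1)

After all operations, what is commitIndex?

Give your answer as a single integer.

Op 1: append 3 -> log_len=3
Op 2: F1 acks idx 3 -> match: F0=0 F1=3; commitIndex=3
Op 3: F1 acks idx 2 -> match: F0=0 F1=3; commitIndex=3
Op 4: F1 acks idx 3 -> match: F0=0 F1=3; commitIndex=3
Op 5: F0 acks idx 1 -> match: F0=1 F1=3; commitIndex=3
Op 6: append 1 -> log_len=4
Op 7: F1 acks idx 2 -> match: F0=1 F1=3; commitIndex=3
Op 8: append 1 -> log_len=5

Answer: 3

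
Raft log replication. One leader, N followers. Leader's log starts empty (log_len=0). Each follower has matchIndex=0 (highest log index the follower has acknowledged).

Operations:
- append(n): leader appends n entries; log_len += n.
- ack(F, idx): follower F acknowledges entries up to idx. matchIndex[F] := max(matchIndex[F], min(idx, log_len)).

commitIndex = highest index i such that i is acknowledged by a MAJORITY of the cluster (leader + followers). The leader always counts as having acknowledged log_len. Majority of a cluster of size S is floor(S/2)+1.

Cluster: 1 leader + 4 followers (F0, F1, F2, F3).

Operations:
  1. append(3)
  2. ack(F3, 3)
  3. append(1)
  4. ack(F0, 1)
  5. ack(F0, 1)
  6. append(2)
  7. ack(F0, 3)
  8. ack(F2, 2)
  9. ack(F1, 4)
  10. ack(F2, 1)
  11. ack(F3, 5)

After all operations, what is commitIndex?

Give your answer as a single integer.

Answer: 4

Derivation:
Op 1: append 3 -> log_len=3
Op 2: F3 acks idx 3 -> match: F0=0 F1=0 F2=0 F3=3; commitIndex=0
Op 3: append 1 -> log_len=4
Op 4: F0 acks idx 1 -> match: F0=1 F1=0 F2=0 F3=3; commitIndex=1
Op 5: F0 acks idx 1 -> match: F0=1 F1=0 F2=0 F3=3; commitIndex=1
Op 6: append 2 -> log_len=6
Op 7: F0 acks idx 3 -> match: F0=3 F1=0 F2=0 F3=3; commitIndex=3
Op 8: F2 acks idx 2 -> match: F0=3 F1=0 F2=2 F3=3; commitIndex=3
Op 9: F1 acks idx 4 -> match: F0=3 F1=4 F2=2 F3=3; commitIndex=3
Op 10: F2 acks idx 1 -> match: F0=3 F1=4 F2=2 F3=3; commitIndex=3
Op 11: F3 acks idx 5 -> match: F0=3 F1=4 F2=2 F3=5; commitIndex=4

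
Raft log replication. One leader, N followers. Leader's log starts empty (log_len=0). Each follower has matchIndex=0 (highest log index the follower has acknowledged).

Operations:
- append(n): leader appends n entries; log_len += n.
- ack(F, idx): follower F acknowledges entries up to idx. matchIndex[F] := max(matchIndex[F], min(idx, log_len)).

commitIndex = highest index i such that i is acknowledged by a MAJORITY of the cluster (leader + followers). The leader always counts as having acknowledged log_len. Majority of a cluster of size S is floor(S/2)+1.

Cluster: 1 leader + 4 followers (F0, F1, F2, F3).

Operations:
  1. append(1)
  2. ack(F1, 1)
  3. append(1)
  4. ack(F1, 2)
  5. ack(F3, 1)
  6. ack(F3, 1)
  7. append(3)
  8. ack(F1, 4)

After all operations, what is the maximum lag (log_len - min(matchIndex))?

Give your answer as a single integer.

Op 1: append 1 -> log_len=1
Op 2: F1 acks idx 1 -> match: F0=0 F1=1 F2=0 F3=0; commitIndex=0
Op 3: append 1 -> log_len=2
Op 4: F1 acks idx 2 -> match: F0=0 F1=2 F2=0 F3=0; commitIndex=0
Op 5: F3 acks idx 1 -> match: F0=0 F1=2 F2=0 F3=1; commitIndex=1
Op 6: F3 acks idx 1 -> match: F0=0 F1=2 F2=0 F3=1; commitIndex=1
Op 7: append 3 -> log_len=5
Op 8: F1 acks idx 4 -> match: F0=0 F1=4 F2=0 F3=1; commitIndex=1

Answer: 5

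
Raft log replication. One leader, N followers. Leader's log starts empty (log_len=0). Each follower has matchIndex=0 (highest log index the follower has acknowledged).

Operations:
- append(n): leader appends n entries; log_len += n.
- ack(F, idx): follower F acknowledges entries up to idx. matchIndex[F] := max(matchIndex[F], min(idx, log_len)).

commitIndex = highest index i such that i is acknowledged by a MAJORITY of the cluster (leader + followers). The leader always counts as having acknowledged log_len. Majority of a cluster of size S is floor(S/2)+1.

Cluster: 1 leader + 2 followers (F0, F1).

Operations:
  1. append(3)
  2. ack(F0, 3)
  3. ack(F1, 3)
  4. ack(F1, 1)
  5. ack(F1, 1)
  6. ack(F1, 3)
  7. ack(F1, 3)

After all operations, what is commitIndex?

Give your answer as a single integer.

Op 1: append 3 -> log_len=3
Op 2: F0 acks idx 3 -> match: F0=3 F1=0; commitIndex=3
Op 3: F1 acks idx 3 -> match: F0=3 F1=3; commitIndex=3
Op 4: F1 acks idx 1 -> match: F0=3 F1=3; commitIndex=3
Op 5: F1 acks idx 1 -> match: F0=3 F1=3; commitIndex=3
Op 6: F1 acks idx 3 -> match: F0=3 F1=3; commitIndex=3
Op 7: F1 acks idx 3 -> match: F0=3 F1=3; commitIndex=3

Answer: 3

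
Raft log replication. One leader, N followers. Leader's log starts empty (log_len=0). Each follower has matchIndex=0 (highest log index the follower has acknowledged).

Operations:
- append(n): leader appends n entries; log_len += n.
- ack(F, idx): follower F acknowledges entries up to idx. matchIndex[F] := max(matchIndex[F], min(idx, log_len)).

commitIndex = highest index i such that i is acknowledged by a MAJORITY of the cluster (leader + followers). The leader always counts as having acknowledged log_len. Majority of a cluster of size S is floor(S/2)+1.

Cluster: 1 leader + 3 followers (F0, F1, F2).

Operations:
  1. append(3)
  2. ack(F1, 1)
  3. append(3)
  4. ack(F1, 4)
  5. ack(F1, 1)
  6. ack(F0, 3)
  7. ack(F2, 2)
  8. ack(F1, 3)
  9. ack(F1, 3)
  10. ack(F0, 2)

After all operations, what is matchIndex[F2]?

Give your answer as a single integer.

Op 1: append 3 -> log_len=3
Op 2: F1 acks idx 1 -> match: F0=0 F1=1 F2=0; commitIndex=0
Op 3: append 3 -> log_len=6
Op 4: F1 acks idx 4 -> match: F0=0 F1=4 F2=0; commitIndex=0
Op 5: F1 acks idx 1 -> match: F0=0 F1=4 F2=0; commitIndex=0
Op 6: F0 acks idx 3 -> match: F0=3 F1=4 F2=0; commitIndex=3
Op 7: F2 acks idx 2 -> match: F0=3 F1=4 F2=2; commitIndex=3
Op 8: F1 acks idx 3 -> match: F0=3 F1=4 F2=2; commitIndex=3
Op 9: F1 acks idx 3 -> match: F0=3 F1=4 F2=2; commitIndex=3
Op 10: F0 acks idx 2 -> match: F0=3 F1=4 F2=2; commitIndex=3

Answer: 2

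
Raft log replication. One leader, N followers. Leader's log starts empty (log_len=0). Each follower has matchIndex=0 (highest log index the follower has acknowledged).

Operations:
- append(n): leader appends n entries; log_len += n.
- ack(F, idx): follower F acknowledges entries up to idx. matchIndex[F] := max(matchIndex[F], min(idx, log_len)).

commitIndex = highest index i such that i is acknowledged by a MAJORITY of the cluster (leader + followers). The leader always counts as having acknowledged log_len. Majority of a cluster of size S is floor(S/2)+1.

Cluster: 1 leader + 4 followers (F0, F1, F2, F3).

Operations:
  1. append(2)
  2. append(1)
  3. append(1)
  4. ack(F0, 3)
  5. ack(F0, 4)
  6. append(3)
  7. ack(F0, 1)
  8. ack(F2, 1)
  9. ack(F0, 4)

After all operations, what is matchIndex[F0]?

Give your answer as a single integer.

Answer: 4

Derivation:
Op 1: append 2 -> log_len=2
Op 2: append 1 -> log_len=3
Op 3: append 1 -> log_len=4
Op 4: F0 acks idx 3 -> match: F0=3 F1=0 F2=0 F3=0; commitIndex=0
Op 5: F0 acks idx 4 -> match: F0=4 F1=0 F2=0 F3=0; commitIndex=0
Op 6: append 3 -> log_len=7
Op 7: F0 acks idx 1 -> match: F0=4 F1=0 F2=0 F3=0; commitIndex=0
Op 8: F2 acks idx 1 -> match: F0=4 F1=0 F2=1 F3=0; commitIndex=1
Op 9: F0 acks idx 4 -> match: F0=4 F1=0 F2=1 F3=0; commitIndex=1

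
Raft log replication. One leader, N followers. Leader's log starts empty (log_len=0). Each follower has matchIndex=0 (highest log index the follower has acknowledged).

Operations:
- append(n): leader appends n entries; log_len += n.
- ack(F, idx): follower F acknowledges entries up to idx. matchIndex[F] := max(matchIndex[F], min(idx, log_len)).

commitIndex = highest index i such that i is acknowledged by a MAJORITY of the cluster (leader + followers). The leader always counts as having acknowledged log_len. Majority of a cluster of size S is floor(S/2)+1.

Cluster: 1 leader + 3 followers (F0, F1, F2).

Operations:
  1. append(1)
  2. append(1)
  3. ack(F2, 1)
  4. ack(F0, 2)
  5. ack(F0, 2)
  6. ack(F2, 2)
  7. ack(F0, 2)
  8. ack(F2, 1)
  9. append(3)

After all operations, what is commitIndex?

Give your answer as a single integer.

Answer: 2

Derivation:
Op 1: append 1 -> log_len=1
Op 2: append 1 -> log_len=2
Op 3: F2 acks idx 1 -> match: F0=0 F1=0 F2=1; commitIndex=0
Op 4: F0 acks idx 2 -> match: F0=2 F1=0 F2=1; commitIndex=1
Op 5: F0 acks idx 2 -> match: F0=2 F1=0 F2=1; commitIndex=1
Op 6: F2 acks idx 2 -> match: F0=2 F1=0 F2=2; commitIndex=2
Op 7: F0 acks idx 2 -> match: F0=2 F1=0 F2=2; commitIndex=2
Op 8: F2 acks idx 1 -> match: F0=2 F1=0 F2=2; commitIndex=2
Op 9: append 3 -> log_len=5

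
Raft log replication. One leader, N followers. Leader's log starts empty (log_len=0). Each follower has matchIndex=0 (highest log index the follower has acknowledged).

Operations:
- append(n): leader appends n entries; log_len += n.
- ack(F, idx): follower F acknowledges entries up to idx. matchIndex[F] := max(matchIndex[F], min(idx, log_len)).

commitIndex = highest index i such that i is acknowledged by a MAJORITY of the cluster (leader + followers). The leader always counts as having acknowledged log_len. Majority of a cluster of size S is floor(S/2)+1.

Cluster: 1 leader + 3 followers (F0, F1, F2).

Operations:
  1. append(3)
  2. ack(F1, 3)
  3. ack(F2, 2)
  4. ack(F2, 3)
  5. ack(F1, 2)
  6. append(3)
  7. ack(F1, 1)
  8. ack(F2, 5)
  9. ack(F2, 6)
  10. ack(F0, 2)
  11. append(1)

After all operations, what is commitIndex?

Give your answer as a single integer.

Answer: 3

Derivation:
Op 1: append 3 -> log_len=3
Op 2: F1 acks idx 3 -> match: F0=0 F1=3 F2=0; commitIndex=0
Op 3: F2 acks idx 2 -> match: F0=0 F1=3 F2=2; commitIndex=2
Op 4: F2 acks idx 3 -> match: F0=0 F1=3 F2=3; commitIndex=3
Op 5: F1 acks idx 2 -> match: F0=0 F1=3 F2=3; commitIndex=3
Op 6: append 3 -> log_len=6
Op 7: F1 acks idx 1 -> match: F0=0 F1=3 F2=3; commitIndex=3
Op 8: F2 acks idx 5 -> match: F0=0 F1=3 F2=5; commitIndex=3
Op 9: F2 acks idx 6 -> match: F0=0 F1=3 F2=6; commitIndex=3
Op 10: F0 acks idx 2 -> match: F0=2 F1=3 F2=6; commitIndex=3
Op 11: append 1 -> log_len=7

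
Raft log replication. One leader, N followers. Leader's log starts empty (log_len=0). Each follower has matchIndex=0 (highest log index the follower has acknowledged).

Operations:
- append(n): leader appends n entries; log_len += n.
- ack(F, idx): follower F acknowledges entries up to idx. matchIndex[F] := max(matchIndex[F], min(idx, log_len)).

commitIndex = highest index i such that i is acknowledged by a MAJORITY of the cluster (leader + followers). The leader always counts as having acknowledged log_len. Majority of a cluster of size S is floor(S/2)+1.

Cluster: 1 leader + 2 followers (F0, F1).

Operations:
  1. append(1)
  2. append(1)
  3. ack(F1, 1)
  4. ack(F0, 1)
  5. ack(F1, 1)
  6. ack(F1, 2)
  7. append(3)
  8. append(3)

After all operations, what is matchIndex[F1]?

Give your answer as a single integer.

Answer: 2

Derivation:
Op 1: append 1 -> log_len=1
Op 2: append 1 -> log_len=2
Op 3: F1 acks idx 1 -> match: F0=0 F1=1; commitIndex=1
Op 4: F0 acks idx 1 -> match: F0=1 F1=1; commitIndex=1
Op 5: F1 acks idx 1 -> match: F0=1 F1=1; commitIndex=1
Op 6: F1 acks idx 2 -> match: F0=1 F1=2; commitIndex=2
Op 7: append 3 -> log_len=5
Op 8: append 3 -> log_len=8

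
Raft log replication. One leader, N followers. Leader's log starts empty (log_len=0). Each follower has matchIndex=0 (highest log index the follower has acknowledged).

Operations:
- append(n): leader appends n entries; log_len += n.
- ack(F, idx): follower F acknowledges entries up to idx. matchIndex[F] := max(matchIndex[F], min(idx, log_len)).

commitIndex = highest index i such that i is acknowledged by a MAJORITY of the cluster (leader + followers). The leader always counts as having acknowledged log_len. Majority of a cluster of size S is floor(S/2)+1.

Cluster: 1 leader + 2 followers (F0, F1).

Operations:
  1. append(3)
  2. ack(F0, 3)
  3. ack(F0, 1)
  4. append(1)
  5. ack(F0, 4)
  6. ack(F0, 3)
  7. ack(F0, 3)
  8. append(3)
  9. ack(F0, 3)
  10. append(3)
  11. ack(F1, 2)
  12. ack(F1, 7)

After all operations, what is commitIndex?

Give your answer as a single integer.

Answer: 7

Derivation:
Op 1: append 3 -> log_len=3
Op 2: F0 acks idx 3 -> match: F0=3 F1=0; commitIndex=3
Op 3: F0 acks idx 1 -> match: F0=3 F1=0; commitIndex=3
Op 4: append 1 -> log_len=4
Op 5: F0 acks idx 4 -> match: F0=4 F1=0; commitIndex=4
Op 6: F0 acks idx 3 -> match: F0=4 F1=0; commitIndex=4
Op 7: F0 acks idx 3 -> match: F0=4 F1=0; commitIndex=4
Op 8: append 3 -> log_len=7
Op 9: F0 acks idx 3 -> match: F0=4 F1=0; commitIndex=4
Op 10: append 3 -> log_len=10
Op 11: F1 acks idx 2 -> match: F0=4 F1=2; commitIndex=4
Op 12: F1 acks idx 7 -> match: F0=4 F1=7; commitIndex=7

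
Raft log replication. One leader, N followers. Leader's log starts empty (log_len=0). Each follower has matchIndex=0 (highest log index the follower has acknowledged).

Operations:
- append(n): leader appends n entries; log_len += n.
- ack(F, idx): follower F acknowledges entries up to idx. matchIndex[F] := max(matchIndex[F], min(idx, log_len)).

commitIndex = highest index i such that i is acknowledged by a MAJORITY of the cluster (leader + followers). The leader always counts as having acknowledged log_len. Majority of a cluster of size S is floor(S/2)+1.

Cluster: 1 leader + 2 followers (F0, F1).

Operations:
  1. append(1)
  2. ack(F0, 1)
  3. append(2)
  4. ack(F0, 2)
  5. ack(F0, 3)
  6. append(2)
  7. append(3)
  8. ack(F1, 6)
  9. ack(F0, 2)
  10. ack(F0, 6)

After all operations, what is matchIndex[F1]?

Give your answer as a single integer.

Answer: 6

Derivation:
Op 1: append 1 -> log_len=1
Op 2: F0 acks idx 1 -> match: F0=1 F1=0; commitIndex=1
Op 3: append 2 -> log_len=3
Op 4: F0 acks idx 2 -> match: F0=2 F1=0; commitIndex=2
Op 5: F0 acks idx 3 -> match: F0=3 F1=0; commitIndex=3
Op 6: append 2 -> log_len=5
Op 7: append 3 -> log_len=8
Op 8: F1 acks idx 6 -> match: F0=3 F1=6; commitIndex=6
Op 9: F0 acks idx 2 -> match: F0=3 F1=6; commitIndex=6
Op 10: F0 acks idx 6 -> match: F0=6 F1=6; commitIndex=6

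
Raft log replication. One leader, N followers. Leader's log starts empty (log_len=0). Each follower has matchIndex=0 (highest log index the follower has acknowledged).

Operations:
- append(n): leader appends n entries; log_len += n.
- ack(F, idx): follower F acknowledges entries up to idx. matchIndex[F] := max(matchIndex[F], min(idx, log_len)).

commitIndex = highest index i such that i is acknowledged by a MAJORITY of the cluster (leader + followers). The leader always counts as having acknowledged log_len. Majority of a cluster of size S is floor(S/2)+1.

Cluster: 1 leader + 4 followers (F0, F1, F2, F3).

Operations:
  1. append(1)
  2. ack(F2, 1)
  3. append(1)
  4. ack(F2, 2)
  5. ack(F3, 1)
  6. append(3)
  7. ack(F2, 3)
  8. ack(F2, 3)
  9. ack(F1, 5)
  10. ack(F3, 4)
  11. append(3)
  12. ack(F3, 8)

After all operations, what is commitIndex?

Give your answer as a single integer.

Answer: 5

Derivation:
Op 1: append 1 -> log_len=1
Op 2: F2 acks idx 1 -> match: F0=0 F1=0 F2=1 F3=0; commitIndex=0
Op 3: append 1 -> log_len=2
Op 4: F2 acks idx 2 -> match: F0=0 F1=0 F2=2 F3=0; commitIndex=0
Op 5: F3 acks idx 1 -> match: F0=0 F1=0 F2=2 F3=1; commitIndex=1
Op 6: append 3 -> log_len=5
Op 7: F2 acks idx 3 -> match: F0=0 F1=0 F2=3 F3=1; commitIndex=1
Op 8: F2 acks idx 3 -> match: F0=0 F1=0 F2=3 F3=1; commitIndex=1
Op 9: F1 acks idx 5 -> match: F0=0 F1=5 F2=3 F3=1; commitIndex=3
Op 10: F3 acks idx 4 -> match: F0=0 F1=5 F2=3 F3=4; commitIndex=4
Op 11: append 3 -> log_len=8
Op 12: F3 acks idx 8 -> match: F0=0 F1=5 F2=3 F3=8; commitIndex=5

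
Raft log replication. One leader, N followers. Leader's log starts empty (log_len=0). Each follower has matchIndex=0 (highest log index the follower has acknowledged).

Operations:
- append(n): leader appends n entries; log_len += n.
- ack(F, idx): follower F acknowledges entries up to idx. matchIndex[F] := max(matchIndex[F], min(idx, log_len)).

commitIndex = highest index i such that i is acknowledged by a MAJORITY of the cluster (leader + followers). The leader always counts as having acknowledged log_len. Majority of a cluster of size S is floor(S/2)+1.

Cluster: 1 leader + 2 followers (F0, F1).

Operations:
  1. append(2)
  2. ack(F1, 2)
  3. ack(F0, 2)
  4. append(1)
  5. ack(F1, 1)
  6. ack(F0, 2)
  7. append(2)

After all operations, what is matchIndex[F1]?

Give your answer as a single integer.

Op 1: append 2 -> log_len=2
Op 2: F1 acks idx 2 -> match: F0=0 F1=2; commitIndex=2
Op 3: F0 acks idx 2 -> match: F0=2 F1=2; commitIndex=2
Op 4: append 1 -> log_len=3
Op 5: F1 acks idx 1 -> match: F0=2 F1=2; commitIndex=2
Op 6: F0 acks idx 2 -> match: F0=2 F1=2; commitIndex=2
Op 7: append 2 -> log_len=5

Answer: 2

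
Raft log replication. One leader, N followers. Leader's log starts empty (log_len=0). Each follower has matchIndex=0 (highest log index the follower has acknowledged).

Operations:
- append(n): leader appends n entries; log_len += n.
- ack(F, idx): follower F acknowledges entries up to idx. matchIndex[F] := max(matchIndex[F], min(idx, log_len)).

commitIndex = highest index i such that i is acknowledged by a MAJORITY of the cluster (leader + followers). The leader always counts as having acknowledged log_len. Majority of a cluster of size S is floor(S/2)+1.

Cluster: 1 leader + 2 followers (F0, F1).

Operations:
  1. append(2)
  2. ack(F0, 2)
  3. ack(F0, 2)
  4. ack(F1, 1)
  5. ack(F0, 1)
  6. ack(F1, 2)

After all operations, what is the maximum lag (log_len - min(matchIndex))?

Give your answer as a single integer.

Op 1: append 2 -> log_len=2
Op 2: F0 acks idx 2 -> match: F0=2 F1=0; commitIndex=2
Op 3: F0 acks idx 2 -> match: F0=2 F1=0; commitIndex=2
Op 4: F1 acks idx 1 -> match: F0=2 F1=1; commitIndex=2
Op 5: F0 acks idx 1 -> match: F0=2 F1=1; commitIndex=2
Op 6: F1 acks idx 2 -> match: F0=2 F1=2; commitIndex=2

Answer: 0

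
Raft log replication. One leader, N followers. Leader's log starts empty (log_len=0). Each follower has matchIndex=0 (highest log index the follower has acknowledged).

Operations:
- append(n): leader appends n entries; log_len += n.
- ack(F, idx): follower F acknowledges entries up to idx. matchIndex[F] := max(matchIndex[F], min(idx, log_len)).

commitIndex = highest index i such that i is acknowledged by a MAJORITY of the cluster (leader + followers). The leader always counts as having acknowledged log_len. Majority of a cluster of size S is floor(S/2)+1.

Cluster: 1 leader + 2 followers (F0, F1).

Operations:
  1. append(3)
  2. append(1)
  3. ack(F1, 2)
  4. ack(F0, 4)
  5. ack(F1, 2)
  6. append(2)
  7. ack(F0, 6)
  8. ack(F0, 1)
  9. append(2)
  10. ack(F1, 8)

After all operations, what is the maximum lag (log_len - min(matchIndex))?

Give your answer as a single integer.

Answer: 2

Derivation:
Op 1: append 3 -> log_len=3
Op 2: append 1 -> log_len=4
Op 3: F1 acks idx 2 -> match: F0=0 F1=2; commitIndex=2
Op 4: F0 acks idx 4 -> match: F0=4 F1=2; commitIndex=4
Op 5: F1 acks idx 2 -> match: F0=4 F1=2; commitIndex=4
Op 6: append 2 -> log_len=6
Op 7: F0 acks idx 6 -> match: F0=6 F1=2; commitIndex=6
Op 8: F0 acks idx 1 -> match: F0=6 F1=2; commitIndex=6
Op 9: append 2 -> log_len=8
Op 10: F1 acks idx 8 -> match: F0=6 F1=8; commitIndex=8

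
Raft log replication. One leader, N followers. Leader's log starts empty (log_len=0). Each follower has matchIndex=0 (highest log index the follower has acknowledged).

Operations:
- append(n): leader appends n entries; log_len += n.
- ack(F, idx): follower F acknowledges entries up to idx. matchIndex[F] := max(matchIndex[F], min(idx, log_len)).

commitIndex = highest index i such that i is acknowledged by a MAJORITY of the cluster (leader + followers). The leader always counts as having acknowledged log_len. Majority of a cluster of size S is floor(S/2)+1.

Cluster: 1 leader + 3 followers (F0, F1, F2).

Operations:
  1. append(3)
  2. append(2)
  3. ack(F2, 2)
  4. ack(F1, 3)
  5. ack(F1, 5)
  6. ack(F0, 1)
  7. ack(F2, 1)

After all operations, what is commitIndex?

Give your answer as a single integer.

Answer: 2

Derivation:
Op 1: append 3 -> log_len=3
Op 2: append 2 -> log_len=5
Op 3: F2 acks idx 2 -> match: F0=0 F1=0 F2=2; commitIndex=0
Op 4: F1 acks idx 3 -> match: F0=0 F1=3 F2=2; commitIndex=2
Op 5: F1 acks idx 5 -> match: F0=0 F1=5 F2=2; commitIndex=2
Op 6: F0 acks idx 1 -> match: F0=1 F1=5 F2=2; commitIndex=2
Op 7: F2 acks idx 1 -> match: F0=1 F1=5 F2=2; commitIndex=2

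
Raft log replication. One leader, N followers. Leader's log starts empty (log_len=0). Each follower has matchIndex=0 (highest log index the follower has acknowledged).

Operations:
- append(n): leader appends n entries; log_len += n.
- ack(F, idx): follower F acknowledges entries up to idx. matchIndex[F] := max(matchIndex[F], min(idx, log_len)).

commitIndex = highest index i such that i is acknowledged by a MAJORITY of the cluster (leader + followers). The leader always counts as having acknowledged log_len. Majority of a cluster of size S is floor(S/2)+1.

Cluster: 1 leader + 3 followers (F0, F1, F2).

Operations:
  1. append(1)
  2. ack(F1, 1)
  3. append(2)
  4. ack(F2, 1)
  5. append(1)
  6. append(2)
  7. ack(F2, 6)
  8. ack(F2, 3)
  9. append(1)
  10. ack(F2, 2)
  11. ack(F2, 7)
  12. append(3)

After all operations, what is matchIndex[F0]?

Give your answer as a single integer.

Op 1: append 1 -> log_len=1
Op 2: F1 acks idx 1 -> match: F0=0 F1=1 F2=0; commitIndex=0
Op 3: append 2 -> log_len=3
Op 4: F2 acks idx 1 -> match: F0=0 F1=1 F2=1; commitIndex=1
Op 5: append 1 -> log_len=4
Op 6: append 2 -> log_len=6
Op 7: F2 acks idx 6 -> match: F0=0 F1=1 F2=6; commitIndex=1
Op 8: F2 acks idx 3 -> match: F0=0 F1=1 F2=6; commitIndex=1
Op 9: append 1 -> log_len=7
Op 10: F2 acks idx 2 -> match: F0=0 F1=1 F2=6; commitIndex=1
Op 11: F2 acks idx 7 -> match: F0=0 F1=1 F2=7; commitIndex=1
Op 12: append 3 -> log_len=10

Answer: 0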